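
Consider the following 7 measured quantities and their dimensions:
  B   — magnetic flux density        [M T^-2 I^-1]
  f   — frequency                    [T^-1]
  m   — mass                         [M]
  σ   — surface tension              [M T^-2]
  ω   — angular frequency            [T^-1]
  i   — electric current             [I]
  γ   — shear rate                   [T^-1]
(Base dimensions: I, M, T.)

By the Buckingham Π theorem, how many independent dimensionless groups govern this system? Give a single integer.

Write exponents as rows I,M,T / cols B,f,m,σ,ω,i,γ:
  I: [-1  0  0  0  0  1  0]
  M: [ 1  0  1  1  0  0  0]
  T: [-2 -1  0 -2 -1  0 -1]
Echelon form has 3 nonzero rows (pivots: B,f,m)
7 vars − rank 3 = 4 Π groups

4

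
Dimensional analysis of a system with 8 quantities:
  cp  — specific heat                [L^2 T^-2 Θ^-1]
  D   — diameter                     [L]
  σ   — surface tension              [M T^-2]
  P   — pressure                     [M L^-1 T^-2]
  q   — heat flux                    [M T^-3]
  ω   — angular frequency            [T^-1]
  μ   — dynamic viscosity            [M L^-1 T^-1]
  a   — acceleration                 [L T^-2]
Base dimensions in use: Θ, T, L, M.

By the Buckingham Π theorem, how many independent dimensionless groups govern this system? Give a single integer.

4

Dimensional matrix (Θ×T×L×M by cp×D×σ×P×q×ω×μ×a):
  Θ: [-1  0  0  0  0  0  0  0]
  T: [-2  0 -2 -2 -3 -1 -1 -2]
  L: [ 2  1  0 -1  0  0 -1  1]
  M: [ 0  0  1  1  1  0  1  0]
Echelon form has 4 nonzero rows (pivots: cp,D,σ,q)
Π count = n − r = 8 − 4 = 4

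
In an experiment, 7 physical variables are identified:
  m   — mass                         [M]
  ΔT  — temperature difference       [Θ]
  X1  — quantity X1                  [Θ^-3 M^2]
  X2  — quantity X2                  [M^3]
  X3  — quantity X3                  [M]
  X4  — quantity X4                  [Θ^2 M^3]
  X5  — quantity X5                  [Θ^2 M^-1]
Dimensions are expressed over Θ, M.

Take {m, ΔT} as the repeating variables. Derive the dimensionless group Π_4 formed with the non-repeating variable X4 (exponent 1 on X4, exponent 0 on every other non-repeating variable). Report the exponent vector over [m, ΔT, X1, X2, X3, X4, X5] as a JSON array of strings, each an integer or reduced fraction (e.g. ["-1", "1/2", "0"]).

Write exponents as rows Θ,M / cols m,ΔT,X1,X2,X3,X4,X5:
  Θ: [ 0  1 -3  0  0  2  2]
  M: [ 1  0  2  3  1  3 -1]
Row reduction gives pivot columns m,ΔT; rank = 2
Repeat: m,ΔT; free: X1,X2,X3,X4,X5
RREF:
  r0: [   1    0    2    3    1    3   -1]
  r1: [   0    1   -3    0    0    2    2]
Fix exponent of X4 at 1, X1 at 0, X2 at 0, X3 at 0, X5 at 0; solve each RREF row for its pivot's exponent:
  r0: exp(m) + (3)·1 = 0 ⇒ exp(m) = -3
  r1: exp(ΔT) + (2)·1 = 0 ⇒ exp(ΔT) = -2
Π_4 = m^-3 · ΔT^-2 · X4

["-3", "-2", "0", "0", "0", "1", "0"]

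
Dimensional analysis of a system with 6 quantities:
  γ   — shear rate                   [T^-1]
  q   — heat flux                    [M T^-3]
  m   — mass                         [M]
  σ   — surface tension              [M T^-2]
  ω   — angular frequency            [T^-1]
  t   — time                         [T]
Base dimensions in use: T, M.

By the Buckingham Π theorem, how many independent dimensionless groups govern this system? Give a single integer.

4

Dimensional matrix (T×M by γ×q×m×σ×ω×t):
  T: [-1 -3  0 -2 -1  1]
  M: [ 0  1  1  1  0  0]
Echelon form has 2 nonzero rows (pivots: γ,q)
6 vars − rank 2 = 4 Π groups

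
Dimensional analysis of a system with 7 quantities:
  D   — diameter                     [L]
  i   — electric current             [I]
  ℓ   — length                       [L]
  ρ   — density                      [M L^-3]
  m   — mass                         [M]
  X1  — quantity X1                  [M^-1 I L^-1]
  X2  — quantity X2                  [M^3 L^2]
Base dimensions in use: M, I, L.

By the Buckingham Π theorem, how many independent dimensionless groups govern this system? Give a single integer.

Dimensional matrix (M×I×L by D×i×ℓ×ρ×m×X1×X2):
  M: [ 0  0  0  1  1 -1  3]
  I: [ 0  1  0  0  0  1  0]
  L: [ 1  0  1 -3  0 -1  2]
Row reduction gives pivot columns D,i,ρ; rank = 3
Π count = n − r = 7 − 3 = 4

4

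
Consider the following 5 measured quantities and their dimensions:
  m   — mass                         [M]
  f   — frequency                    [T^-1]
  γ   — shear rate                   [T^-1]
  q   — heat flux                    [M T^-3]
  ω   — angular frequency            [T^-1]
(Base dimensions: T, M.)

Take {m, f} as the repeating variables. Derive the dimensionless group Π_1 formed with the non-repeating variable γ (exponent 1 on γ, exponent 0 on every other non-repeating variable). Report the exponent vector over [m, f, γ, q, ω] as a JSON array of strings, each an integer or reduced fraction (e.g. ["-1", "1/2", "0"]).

Write exponents as rows T,M / cols m,f,γ,q,ω:
  T: [ 0 -1 -1 -3 -1]
  M: [ 1  0  0  1  0]
Echelon form has 2 nonzero rows (pivots: m,f)
Repeat: m,f; free: γ,q,ω
RREF:
  r0: [   1    0    0    1    0]
  r1: [   0    1    1    3    1]
Fix exponent of γ at 1, q at 0, ω at 0; solve each RREF row for its pivot's exponent:
  r0: exp(m) + (0)·1 = 0 ⇒ exp(m) = 0
  r1: exp(f) + (1)·1 = 0 ⇒ exp(f) = -1
Π_1 = f^-1 · γ

["0", "-1", "1", "0", "0"]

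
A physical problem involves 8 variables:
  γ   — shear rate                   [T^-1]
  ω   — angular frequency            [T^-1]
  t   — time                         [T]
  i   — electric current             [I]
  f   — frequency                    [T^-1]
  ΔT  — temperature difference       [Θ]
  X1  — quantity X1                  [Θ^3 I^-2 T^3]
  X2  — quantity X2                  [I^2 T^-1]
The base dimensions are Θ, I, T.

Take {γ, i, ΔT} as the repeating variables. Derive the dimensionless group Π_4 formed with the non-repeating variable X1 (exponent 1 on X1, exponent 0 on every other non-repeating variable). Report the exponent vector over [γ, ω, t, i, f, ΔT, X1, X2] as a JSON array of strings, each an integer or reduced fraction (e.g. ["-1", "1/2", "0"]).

Dimensional matrix (Θ×I×T by γ×ω×t×i×f×ΔT×X1×X2):
  Θ: [ 0  0  0  0  0  1  3  0]
  I: [ 0  0  0  1  0  0 -2  2]
  T: [-1 -1  1  0 -1  0  3 -1]
RREF → pivots at {γ,i,ΔT} ⇒ r = 3
Pivot set = {γ,i,ΔT}, free = {ω,t,f,X1,X2}
RREF:
  r0: [   1    1   -1    0    1    0   -3    1]
  r1: [   0    0    0    1    0    0   -2    2]
  r2: [   0    0    0    0    0    1    3    0]
Fix exponent of X1 at 1, ω at 0, t at 0, f at 0, X2 at 0; solve each RREF row for its pivot's exponent:
  r0: exp(γ) + (-3)·1 = 0 ⇒ exp(γ) = 3
  r1: exp(i) + (-2)·1 = 0 ⇒ exp(i) = 2
  r2: exp(ΔT) + (3)·1 = 0 ⇒ exp(ΔT) = -3
Π_4 = γ^3 · i^2 · ΔT^-3 · X1

["3", "0", "0", "2", "0", "-3", "1", "0"]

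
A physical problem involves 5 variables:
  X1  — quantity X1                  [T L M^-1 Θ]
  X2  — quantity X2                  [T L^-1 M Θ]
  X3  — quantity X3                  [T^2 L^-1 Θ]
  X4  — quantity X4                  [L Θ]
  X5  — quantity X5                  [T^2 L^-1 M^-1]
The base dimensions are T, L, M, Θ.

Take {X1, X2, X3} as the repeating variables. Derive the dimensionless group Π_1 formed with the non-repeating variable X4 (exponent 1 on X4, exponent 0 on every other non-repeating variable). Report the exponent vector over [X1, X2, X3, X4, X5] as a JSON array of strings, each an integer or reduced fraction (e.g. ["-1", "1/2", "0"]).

Write exponents as rows T,L,M,Θ / cols X1,X2,X3,X4,X5:
  T: [ 1  1  2  0  2]
  L: [ 1 -1 -1  1 -1]
  M: [-1  1  0  0 -1]
  Θ: [ 1  1  1  1  0]
RREF → pivots at {X1,X2,X3} ⇒ r = 3
Pivot set = {X1,X2,X3}, free = {X4,X5}
RREF:
  r0: [   1    0    0    1 -1/2]
  r1: [   0    1    0    1 -3/2]
  r2: [   0    0    1   -1    2]
  r3: [   0    0    0    0    0]
Fix exponent of X4 at 1, X5 at 0; solve each RREF row for its pivot's exponent:
  r0: exp(X1) + (1)·1 = 0 ⇒ exp(X1) = -1
  r1: exp(X2) + (1)·1 = 0 ⇒ exp(X2) = -1
  r2: exp(X3) + (-1)·1 = 0 ⇒ exp(X3) = 1
Π_1 = X1^-1 · X2^-1 · X3 · X4

["-1", "-1", "1", "1", "0"]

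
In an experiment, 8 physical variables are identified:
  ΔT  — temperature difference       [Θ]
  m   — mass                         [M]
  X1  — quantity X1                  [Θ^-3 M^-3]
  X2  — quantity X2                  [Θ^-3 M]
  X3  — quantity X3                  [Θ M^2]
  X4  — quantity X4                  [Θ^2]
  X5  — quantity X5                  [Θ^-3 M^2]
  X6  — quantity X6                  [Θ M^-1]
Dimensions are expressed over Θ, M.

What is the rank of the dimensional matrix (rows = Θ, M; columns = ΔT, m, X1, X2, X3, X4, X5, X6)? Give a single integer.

Exponent matrix [Θ,M] × [ΔT,m,X1,X2,X3,X4,X5,X6]:
  Θ: [ 1  0 -3 -3  1  2 -3  1]
  M: [ 0  1 -3  1  2  0  2 -1]
Row reduction gives pivot columns ΔT,m; rank = 2

2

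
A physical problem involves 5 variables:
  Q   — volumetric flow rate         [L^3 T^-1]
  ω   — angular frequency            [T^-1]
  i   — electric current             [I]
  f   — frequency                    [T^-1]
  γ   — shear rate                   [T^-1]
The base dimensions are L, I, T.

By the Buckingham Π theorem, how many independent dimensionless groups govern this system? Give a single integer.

2

Write exponents as rows L,I,T / cols Q,ω,i,f,γ:
  L: [ 3  0  0  0  0]
  I: [ 0  0  1  0  0]
  T: [-1 -1  0 -1 -1]
RREF → pivots at {Q,ω,i} ⇒ r = 3
n=5, r=3 ⇒ 2 dimensionless groups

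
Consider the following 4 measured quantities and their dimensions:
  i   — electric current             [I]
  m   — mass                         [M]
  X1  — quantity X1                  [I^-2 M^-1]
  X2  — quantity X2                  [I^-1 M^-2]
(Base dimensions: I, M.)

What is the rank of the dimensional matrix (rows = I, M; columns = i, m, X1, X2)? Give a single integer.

Dimensional matrix (I×M by i×m×X1×X2):
  I: [ 1  0 -2 -1]
  M: [ 0  1 -1 -2]
RREF → pivots at {i,m} ⇒ r = 2

2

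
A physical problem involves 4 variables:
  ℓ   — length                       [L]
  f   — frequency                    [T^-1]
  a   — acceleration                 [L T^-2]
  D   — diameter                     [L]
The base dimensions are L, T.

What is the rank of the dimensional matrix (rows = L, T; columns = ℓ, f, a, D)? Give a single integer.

2

Dimensional matrix (L×T by ℓ×f×a×D):
  L: [ 1  0  1  1]
  T: [ 0 -1 -2  0]
RREF → pivots at {ℓ,f} ⇒ r = 2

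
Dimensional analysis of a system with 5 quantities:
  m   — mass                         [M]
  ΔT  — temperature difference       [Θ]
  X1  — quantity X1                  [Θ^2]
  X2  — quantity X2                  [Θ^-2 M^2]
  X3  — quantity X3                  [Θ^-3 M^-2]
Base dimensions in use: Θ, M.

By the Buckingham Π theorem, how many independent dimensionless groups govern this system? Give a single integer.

Write exponents as rows Θ,M / cols m,ΔT,X1,X2,X3:
  Θ: [ 0  1  2 -2 -3]
  M: [ 1  0  0  2 -2]
Row reduction gives pivot columns m,ΔT; rank = 2
5 vars − rank 2 = 3 Π groups

3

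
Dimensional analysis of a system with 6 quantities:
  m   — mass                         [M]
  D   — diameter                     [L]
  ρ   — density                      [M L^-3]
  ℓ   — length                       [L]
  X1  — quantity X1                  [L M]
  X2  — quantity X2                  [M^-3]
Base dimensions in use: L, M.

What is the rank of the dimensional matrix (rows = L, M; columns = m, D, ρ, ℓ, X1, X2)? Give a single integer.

Write exponents as rows L,M / cols m,D,ρ,ℓ,X1,X2:
  L: [ 0  1 -3  1  1  0]
  M: [ 1  0  1  0  1 -3]
RREF → pivots at {m,D} ⇒ r = 2

2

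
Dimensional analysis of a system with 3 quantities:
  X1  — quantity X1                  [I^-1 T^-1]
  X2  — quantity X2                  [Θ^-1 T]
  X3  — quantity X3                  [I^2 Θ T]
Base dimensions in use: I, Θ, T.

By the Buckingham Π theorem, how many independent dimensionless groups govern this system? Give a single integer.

Dimensional matrix (I×Θ×T by X1×X2×X3):
  I: [-1  0  2]
  Θ: [ 0 -1  1]
  T: [-1  1  1]
RREF → pivots at {X1,X2} ⇒ r = 2
3 vars − rank 2 = 1 Π group

1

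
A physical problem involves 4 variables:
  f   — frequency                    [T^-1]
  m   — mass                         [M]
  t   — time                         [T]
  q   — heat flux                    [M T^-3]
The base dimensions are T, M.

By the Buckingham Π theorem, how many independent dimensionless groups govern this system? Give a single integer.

2

Write exponents as rows T,M / cols f,m,t,q:
  T: [-1  0  1 -3]
  M: [ 0  1  0  1]
Row reduction gives pivot columns f,m; rank = 2
n=4, r=2 ⇒ 2 dimensionless groups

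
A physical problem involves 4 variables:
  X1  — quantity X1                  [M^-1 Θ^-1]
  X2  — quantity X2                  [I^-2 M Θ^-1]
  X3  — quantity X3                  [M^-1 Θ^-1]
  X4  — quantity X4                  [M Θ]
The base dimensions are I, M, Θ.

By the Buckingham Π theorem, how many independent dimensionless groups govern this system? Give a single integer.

Write exponents as rows I,M,Θ / cols X1,X2,X3,X4:
  I: [ 0 -2  0  0]
  M: [-1  1 -1  1]
  Θ: [-1 -1 -1  1]
RREF → pivots at {X1,X2} ⇒ r = 2
Π count = n − r = 4 − 2 = 2

2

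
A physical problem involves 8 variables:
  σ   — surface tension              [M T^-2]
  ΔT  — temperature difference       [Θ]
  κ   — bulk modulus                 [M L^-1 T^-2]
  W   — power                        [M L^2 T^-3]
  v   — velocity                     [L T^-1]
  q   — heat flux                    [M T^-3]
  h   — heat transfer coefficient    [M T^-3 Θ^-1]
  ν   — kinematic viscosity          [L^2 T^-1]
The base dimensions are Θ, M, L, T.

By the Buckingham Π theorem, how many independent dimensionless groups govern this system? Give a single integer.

4

Dimensional matrix (Θ×M×L×T by σ×ΔT×κ×W×v×q×h×ν):
  Θ: [ 0  1  0  0  0  0 -1  0]
  M: [ 1  0  1  1  0  1  1  0]
  L: [ 0  0 -1  2  1  0  0  2]
  T: [-2  0 -2 -3 -1 -3 -3 -1]
RREF → pivots at {σ,ΔT,κ,W} ⇒ r = 4
n=8, r=4 ⇒ 4 dimensionless groups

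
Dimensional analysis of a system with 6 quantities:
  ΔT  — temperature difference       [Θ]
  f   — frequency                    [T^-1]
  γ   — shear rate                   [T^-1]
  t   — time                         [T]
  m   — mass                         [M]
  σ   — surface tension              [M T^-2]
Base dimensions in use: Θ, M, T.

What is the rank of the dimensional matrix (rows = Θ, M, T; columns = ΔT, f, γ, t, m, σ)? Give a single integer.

Write exponents as rows Θ,M,T / cols ΔT,f,γ,t,m,σ:
  Θ: [ 1  0  0  0  0  0]
  M: [ 0  0  0  0  1  1]
  T: [ 0 -1 -1  1  0 -2]
RREF → pivots at {ΔT,f,m} ⇒ r = 3

3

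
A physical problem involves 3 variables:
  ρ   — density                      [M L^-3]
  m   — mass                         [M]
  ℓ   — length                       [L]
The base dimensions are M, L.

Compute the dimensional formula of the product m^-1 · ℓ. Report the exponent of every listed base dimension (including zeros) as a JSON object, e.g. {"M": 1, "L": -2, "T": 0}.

{"M": -1, "L": 1}

Write exponents as rows M,L / cols ρ,m,ℓ:
  M: [ 1  1  0]
  L: [-3  0  1]
  [M]: (-1)·1+(1)·0 = -1
  [L]: (-1)·0+(1)·1 = 1
⇒ M^-1 L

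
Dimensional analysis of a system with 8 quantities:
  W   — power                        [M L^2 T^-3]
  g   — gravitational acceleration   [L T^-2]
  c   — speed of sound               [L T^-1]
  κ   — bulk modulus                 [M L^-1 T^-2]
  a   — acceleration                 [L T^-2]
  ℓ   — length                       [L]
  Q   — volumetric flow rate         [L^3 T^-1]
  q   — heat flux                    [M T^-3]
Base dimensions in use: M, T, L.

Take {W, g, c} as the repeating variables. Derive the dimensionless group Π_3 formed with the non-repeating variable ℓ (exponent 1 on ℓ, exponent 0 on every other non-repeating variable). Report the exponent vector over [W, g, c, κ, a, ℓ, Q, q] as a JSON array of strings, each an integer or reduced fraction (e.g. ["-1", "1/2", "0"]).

["0", "1", "-2", "0", "0", "1", "0", "0"]

Write exponents as rows M,T,L / cols W,g,c,κ,a,ℓ,Q,q:
  M: [ 1  0  0  1  0  0  0  1]
  T: [-3 -2 -1 -2 -2  0 -1 -3]
  L: [ 2  1  1 -1  1  1  3  0]
Echelon form has 3 nonzero rows (pivots: W,g,c)
Pivot set = {W,g,c}, free = {κ,a,ℓ,Q,q}
RREF:
  r0: [   1    0    0    1    0    0    0    1]
  r1: [   0    1    0    2    1   -1   -2    2]
  r2: [   0    0    1   -5    0    2    5   -4]
Fix exponent of ℓ at 1, κ at 0, a at 0, Q at 0, q at 0; solve each RREF row for its pivot's exponent:
  r0: exp(W) + (0)·1 = 0 ⇒ exp(W) = 0
  r1: exp(g) + (-1)·1 = 0 ⇒ exp(g) = 1
  r2: exp(c) + (2)·1 = 0 ⇒ exp(c) = -2
Π_3 = g · c^-2 · ℓ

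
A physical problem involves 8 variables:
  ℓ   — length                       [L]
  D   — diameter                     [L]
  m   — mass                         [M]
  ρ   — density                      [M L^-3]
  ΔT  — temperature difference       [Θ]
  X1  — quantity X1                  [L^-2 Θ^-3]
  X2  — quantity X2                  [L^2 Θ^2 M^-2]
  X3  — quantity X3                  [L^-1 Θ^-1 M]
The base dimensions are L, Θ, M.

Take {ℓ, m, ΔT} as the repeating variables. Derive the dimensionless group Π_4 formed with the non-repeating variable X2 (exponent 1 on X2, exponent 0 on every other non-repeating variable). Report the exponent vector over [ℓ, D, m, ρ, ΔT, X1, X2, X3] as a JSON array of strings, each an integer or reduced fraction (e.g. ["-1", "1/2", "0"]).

Write exponents as rows L,Θ,M / cols ℓ,D,m,ρ,ΔT,X1,X2,X3:
  L: [ 1  1  0 -3  0 -2  2 -1]
  Θ: [ 0  0  0  0  1 -3  2 -1]
  M: [ 0  0  1  1  0  0 -2  1]
RREF → pivots at {ℓ,m,ΔT} ⇒ r = 3
Repeat: ℓ,m,ΔT; free: D,ρ,X1,X2,X3
RREF:
  r0: [   1    1    0   -3    0   -2    2   -1]
  r1: [   0    0    1    1    0    0   -2    1]
  r2: [   0    0    0    0    1   -3    2   -1]
Fix exponent of X2 at 1, D at 0, ρ at 0, X1 at 0, X3 at 0; solve each RREF row for its pivot's exponent:
  r0: exp(ℓ) + (2)·1 = 0 ⇒ exp(ℓ) = -2
  r1: exp(m) + (-2)·1 = 0 ⇒ exp(m) = 2
  r2: exp(ΔT) + (2)·1 = 0 ⇒ exp(ΔT) = -2
Π_4 = ℓ^-2 · m^2 · ΔT^-2 · X2

["-2", "0", "2", "0", "-2", "0", "1", "0"]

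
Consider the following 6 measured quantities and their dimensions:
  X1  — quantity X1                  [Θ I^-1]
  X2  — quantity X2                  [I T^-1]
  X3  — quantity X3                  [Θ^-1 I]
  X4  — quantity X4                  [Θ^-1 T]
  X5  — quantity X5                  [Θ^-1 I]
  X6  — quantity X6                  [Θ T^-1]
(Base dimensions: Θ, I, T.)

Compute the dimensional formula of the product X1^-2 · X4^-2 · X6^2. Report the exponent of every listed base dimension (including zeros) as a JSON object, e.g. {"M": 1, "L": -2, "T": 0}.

Exponent matrix [Θ,I,T] × [X1,X2,X3,X4,X5,X6]:
  Θ: [ 1  0 -1 -1 -1  1]
  I: [-1  1  1  0  1  0]
  T: [ 0 -1  0  1  0 -1]
  [Θ]: (-2)·1+(-2)·-1+(2)·1 = 2
  [I]: (-2)·-1+(-2)·0+(2)·0 = 2
  [T]: (-2)·0+(-2)·1+(2)·-1 = -4
⇒ Θ^2 I^2 T^-4

{"Θ": 2, "I": 2, "T": -4}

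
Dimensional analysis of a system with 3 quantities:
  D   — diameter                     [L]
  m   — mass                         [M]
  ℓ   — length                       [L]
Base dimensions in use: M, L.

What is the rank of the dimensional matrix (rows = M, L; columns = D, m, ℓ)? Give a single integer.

Dimensional matrix (M×L by D×m×ℓ):
  M: [ 0  1  0]
  L: [ 1  0  1]
RREF → pivots at {D,m} ⇒ r = 2

2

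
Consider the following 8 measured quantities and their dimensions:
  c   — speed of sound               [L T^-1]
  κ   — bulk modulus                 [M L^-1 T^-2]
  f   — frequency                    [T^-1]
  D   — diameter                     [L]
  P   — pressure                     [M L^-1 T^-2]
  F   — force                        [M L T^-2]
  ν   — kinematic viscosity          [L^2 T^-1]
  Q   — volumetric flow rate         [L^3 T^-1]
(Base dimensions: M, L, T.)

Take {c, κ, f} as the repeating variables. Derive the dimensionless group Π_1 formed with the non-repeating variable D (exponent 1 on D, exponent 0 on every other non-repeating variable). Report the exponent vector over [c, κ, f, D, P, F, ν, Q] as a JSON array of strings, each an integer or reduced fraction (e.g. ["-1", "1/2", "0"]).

Exponent matrix [M,L,T] × [c,κ,f,D,P,F,ν,Q]:
  M: [ 0  1  0  0  1  1  0  0]
  L: [ 1 -1  0  1 -1  1  2  3]
  T: [-1 -2 -1  0 -2 -2 -1 -1]
Echelon form has 3 nonzero rows (pivots: c,κ,f)
Repeat: c,κ,f; free: D,P,F,ν,Q
RREF:
  r0: [   1    0    0    1    0    2    2    3]
  r1: [   0    1    0    0    1    1    0    0]
  r2: [   0    0    1   -1    0   -2   -1   -2]
Fix exponent of D at 1, P at 0, F at 0, ν at 0, Q at 0; solve each RREF row for its pivot's exponent:
  r0: exp(c) + (1)·1 = 0 ⇒ exp(c) = -1
  r1: exp(κ) + (0)·1 = 0 ⇒ exp(κ) = 0
  r2: exp(f) + (-1)·1 = 0 ⇒ exp(f) = 1
Π_1 = c^-1 · f · D

["-1", "0", "1", "1", "0", "0", "0", "0"]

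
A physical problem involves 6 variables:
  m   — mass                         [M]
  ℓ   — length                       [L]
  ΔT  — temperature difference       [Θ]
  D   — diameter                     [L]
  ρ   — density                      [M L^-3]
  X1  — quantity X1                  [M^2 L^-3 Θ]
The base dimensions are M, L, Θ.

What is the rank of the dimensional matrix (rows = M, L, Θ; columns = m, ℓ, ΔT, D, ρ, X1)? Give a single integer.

Exponent matrix [M,L,Θ] × [m,ℓ,ΔT,D,ρ,X1]:
  M: [ 1  0  0  0  1  2]
  L: [ 0  1  0  1 -3 -3]
  Θ: [ 0  0  1  0  0  1]
Row reduction gives pivot columns m,ℓ,ΔT; rank = 3

3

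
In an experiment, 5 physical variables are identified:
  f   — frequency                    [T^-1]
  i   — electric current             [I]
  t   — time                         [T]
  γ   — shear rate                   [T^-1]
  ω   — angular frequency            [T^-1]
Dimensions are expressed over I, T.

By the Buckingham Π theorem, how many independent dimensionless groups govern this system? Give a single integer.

3

Write exponents as rows I,T / cols f,i,t,γ,ω:
  I: [ 0  1  0  0  0]
  T: [-1  0  1 -1 -1]
RREF → pivots at {f,i} ⇒ r = 2
Π count = n − r = 5 − 2 = 3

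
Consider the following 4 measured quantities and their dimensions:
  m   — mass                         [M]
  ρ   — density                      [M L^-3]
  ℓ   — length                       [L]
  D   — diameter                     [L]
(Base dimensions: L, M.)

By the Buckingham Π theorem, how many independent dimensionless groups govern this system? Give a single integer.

2

Exponent matrix [L,M] × [m,ρ,ℓ,D]:
  L: [ 0 -3  1  1]
  M: [ 1  1  0  0]
RREF → pivots at {m,ρ} ⇒ r = 2
n=4, r=2 ⇒ 2 dimensionless groups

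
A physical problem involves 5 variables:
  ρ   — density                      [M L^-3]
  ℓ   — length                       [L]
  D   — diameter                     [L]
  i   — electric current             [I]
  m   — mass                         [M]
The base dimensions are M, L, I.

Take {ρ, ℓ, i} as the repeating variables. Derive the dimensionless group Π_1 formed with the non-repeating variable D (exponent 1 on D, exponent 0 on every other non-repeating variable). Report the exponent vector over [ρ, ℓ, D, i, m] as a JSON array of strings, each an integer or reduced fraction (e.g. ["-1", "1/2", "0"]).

Write exponents as rows M,L,I / cols ρ,ℓ,D,i,m:
  M: [ 1  0  0  0  1]
  L: [-3  1  1  0  0]
  I: [ 0  0  0  1  0]
Row reduction gives pivot columns ρ,ℓ,i; rank = 3
Repeat: ρ,ℓ,i; free: D,m
RREF:
  r0: [   1    0    0    0    1]
  r1: [   0    1    1    0    3]
  r2: [   0    0    0    1    0]
Fix exponent of D at 1, m at 0; solve each RREF row for its pivot's exponent:
  r0: exp(ρ) + (0)·1 = 0 ⇒ exp(ρ) = 0
  r1: exp(ℓ) + (1)·1 = 0 ⇒ exp(ℓ) = -1
  r2: exp(i) + (0)·1 = 0 ⇒ exp(i) = 0
Π_1 = ℓ^-1 · D

["0", "-1", "1", "0", "0"]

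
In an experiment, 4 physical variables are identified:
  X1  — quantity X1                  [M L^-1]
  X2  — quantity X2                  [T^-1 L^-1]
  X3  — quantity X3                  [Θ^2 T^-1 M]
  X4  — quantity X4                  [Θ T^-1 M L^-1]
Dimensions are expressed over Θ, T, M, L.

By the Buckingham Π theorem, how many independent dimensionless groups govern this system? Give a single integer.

Exponent matrix [Θ,T,M,L] × [X1,X2,X3,X4]:
  Θ: [ 0  0  2  1]
  T: [ 0 -1 -1 -1]
  M: [ 1  0  1  1]
  L: [-1 -1  0 -1]
RREF → pivots at {X1,X2,X3} ⇒ r = 3
n=4, r=3 ⇒ 1 dimensionless group

1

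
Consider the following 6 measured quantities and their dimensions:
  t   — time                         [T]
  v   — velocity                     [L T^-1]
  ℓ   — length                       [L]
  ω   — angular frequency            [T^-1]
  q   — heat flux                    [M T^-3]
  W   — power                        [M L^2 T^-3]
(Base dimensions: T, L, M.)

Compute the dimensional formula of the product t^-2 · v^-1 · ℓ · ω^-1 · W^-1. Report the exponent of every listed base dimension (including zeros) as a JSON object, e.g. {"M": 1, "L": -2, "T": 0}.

{"T": 3, "L": -2, "M": -1}

Exponent matrix [T,L,M] × [t,v,ℓ,ω,q,W]:
  T: [ 1 -1  0 -1 -3 -3]
  L: [ 0  1  1  0  0  2]
  M: [ 0  0  0  0  1  1]
  [T]: (-2)·1+(-1)·-1+(1)·0+(-1)·-1+(-1)·-3 = 3
  [L]: (-2)·0+(-1)·1+(1)·1+(-1)·0+(-1)·2 = -2
  [M]: (-2)·0+(-1)·0+(1)·0+(-1)·0+(-1)·1 = -1
⇒ T^3 L^-2 M^-1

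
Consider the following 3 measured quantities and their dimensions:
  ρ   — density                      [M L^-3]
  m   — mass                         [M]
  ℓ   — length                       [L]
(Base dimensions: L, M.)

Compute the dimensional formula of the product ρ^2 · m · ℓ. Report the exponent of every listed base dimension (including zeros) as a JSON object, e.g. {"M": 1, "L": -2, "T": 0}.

Dimensional matrix (L×M by ρ×m×ℓ):
  L: [-3  0  1]
  M: [ 1  1  0]
  [L]: (2)·-3+(1)·0+(1)·1 = -5
  [M]: (2)·1+(1)·1+(1)·0 = 3
⇒ L^-5 M^3

{"L": -5, "M": 3}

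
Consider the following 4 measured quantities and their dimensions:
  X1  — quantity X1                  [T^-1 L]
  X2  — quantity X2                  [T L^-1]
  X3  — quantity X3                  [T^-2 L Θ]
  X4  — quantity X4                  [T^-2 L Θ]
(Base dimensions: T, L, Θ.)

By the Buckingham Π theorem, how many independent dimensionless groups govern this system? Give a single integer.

2

Dimensional matrix (T×L×Θ by X1×X2×X3×X4):
  T: [-1  1 -2 -2]
  L: [ 1 -1  1  1]
  Θ: [ 0  0  1  1]
Echelon form has 2 nonzero rows (pivots: X1,X3)
4 vars − rank 2 = 2 Π groups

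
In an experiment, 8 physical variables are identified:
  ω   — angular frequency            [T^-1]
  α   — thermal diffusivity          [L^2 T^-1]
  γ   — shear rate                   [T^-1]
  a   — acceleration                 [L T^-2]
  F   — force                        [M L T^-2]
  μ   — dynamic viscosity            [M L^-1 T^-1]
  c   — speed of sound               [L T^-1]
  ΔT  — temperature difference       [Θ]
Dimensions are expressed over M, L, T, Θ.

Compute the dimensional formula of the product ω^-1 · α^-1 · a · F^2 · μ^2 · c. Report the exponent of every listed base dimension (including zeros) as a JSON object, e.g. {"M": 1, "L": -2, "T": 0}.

Dimensional matrix (M×L×T×Θ by ω×α×γ×a×F×μ×c×ΔT):
  M: [ 0  0  0  0  1  1  0  0]
  L: [ 0  2  0  1  1 -1  1  0]
  T: [-1 -1 -1 -2 -2 -1 -1  0]
  Θ: [ 0  0  0  0  0  0  0  1]
  [M]: (-1)·0+(-1)·0+(1)·0+(2)·1+(2)·1+(1)·0 = 4
  [L]: (-1)·0+(-1)·2+(1)·1+(2)·1+(2)·-1+(1)·1 = 0
  [T]: (-1)·-1+(-1)·-1+(1)·-2+(2)·-2+(2)·-1+(1)·-1 = -7
  [Θ]: (-1)·0+(-1)·0+(1)·0+(2)·0+(2)·0+(1)·0 = 0
⇒ M^4 T^-7

{"M": 4, "L": 0, "T": -7, "Θ": 0}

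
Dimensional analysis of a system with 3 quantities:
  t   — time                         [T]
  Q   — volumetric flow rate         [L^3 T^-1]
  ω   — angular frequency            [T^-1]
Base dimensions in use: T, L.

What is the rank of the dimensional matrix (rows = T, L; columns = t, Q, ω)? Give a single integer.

Write exponents as rows T,L / cols t,Q,ω:
  T: [ 1 -1 -1]
  L: [ 0  3  0]
Echelon form has 2 nonzero rows (pivots: t,Q)

2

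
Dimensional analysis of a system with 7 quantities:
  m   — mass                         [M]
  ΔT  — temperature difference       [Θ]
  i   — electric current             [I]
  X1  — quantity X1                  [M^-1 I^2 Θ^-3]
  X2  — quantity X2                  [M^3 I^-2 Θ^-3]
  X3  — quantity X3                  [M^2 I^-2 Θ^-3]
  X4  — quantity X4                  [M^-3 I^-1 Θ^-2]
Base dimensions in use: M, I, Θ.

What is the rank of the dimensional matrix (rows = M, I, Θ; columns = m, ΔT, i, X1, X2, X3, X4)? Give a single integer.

Dimensional matrix (M×I×Θ by m×ΔT×i×X1×X2×X3×X4):
  M: [ 1  0  0 -1  3  2 -3]
  I: [ 0  0  1  2 -2 -2 -1]
  Θ: [ 0  1  0 -3 -3 -3 -2]
Row reduction gives pivot columns m,ΔT,i; rank = 3

3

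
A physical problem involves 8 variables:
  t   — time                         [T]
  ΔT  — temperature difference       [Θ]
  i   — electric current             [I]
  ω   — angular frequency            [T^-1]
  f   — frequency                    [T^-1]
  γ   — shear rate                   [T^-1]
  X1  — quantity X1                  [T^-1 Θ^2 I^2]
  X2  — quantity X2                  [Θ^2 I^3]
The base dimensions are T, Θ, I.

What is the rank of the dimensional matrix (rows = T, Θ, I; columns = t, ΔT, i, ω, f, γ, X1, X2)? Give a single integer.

3

Write exponents as rows T,Θ,I / cols t,ΔT,i,ω,f,γ,X1,X2:
  T: [ 1  0  0 -1 -1 -1 -1  0]
  Θ: [ 0  1  0  0  0  0  2  2]
  I: [ 0  0  1  0  0  0  2  3]
RREF → pivots at {t,ΔT,i} ⇒ r = 3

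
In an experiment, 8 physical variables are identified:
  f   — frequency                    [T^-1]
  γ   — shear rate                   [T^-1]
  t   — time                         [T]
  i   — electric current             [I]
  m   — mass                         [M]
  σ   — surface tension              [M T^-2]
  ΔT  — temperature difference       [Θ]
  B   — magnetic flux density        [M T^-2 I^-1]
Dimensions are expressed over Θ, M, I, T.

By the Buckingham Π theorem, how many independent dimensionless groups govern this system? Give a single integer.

Exponent matrix [Θ,M,I,T] × [f,γ,t,i,m,σ,ΔT,B]:
  Θ: [ 0  0  0  0  0  0  1  0]
  M: [ 0  0  0  0  1  1  0  1]
  I: [ 0  0  0  1  0  0  0 -1]
  T: [-1 -1  1  0  0 -2  0 -2]
Echelon form has 4 nonzero rows (pivots: f,i,m,ΔT)
n=8, r=4 ⇒ 4 dimensionless groups

4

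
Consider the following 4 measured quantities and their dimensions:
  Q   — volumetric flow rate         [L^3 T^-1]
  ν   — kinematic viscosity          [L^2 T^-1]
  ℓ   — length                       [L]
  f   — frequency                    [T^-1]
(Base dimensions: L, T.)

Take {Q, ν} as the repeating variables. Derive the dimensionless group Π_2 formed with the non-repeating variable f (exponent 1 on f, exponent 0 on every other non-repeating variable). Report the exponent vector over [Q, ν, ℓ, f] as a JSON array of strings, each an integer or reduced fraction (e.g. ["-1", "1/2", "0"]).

["2", "-3", "0", "1"]

Dimensional matrix (L×T by Q×ν×ℓ×f):
  L: [ 3  2  1  0]
  T: [-1 -1  0 -1]
Echelon form has 2 nonzero rows (pivots: Q,ν)
Repeat: Q,ν; free: ℓ,f
RREF:
  r0: [   1    0    1   -2]
  r1: [   0    1   -1    3]
Fix exponent of f at 1, ℓ at 0; solve each RREF row for its pivot's exponent:
  r0: exp(Q) + (-2)·1 = 0 ⇒ exp(Q) = 2
  r1: exp(ν) + (3)·1 = 0 ⇒ exp(ν) = -3
Π_2 = Q^2 · ν^-3 · f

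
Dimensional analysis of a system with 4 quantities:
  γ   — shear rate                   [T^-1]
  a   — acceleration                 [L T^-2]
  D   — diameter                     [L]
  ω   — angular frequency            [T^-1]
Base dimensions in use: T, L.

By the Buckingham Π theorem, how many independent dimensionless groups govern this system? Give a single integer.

Write exponents as rows T,L / cols γ,a,D,ω:
  T: [-1 -2  0 -1]
  L: [ 0  1  1  0]
Echelon form has 2 nonzero rows (pivots: γ,a)
4 vars − rank 2 = 2 Π groups

2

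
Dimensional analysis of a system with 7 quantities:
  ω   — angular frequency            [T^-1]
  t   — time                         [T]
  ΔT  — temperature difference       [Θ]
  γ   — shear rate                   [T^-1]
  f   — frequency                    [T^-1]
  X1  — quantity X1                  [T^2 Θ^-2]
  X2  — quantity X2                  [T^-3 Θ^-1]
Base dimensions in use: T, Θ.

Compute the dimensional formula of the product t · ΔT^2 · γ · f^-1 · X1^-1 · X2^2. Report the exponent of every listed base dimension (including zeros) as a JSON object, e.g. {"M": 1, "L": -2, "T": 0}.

{"T": -7, "Θ": 2}

Write exponents as rows T,Θ / cols ω,t,ΔT,γ,f,X1,X2:
  T: [-1  1  0 -1 -1  2 -3]
  Θ: [ 0  0  1  0  0 -2 -1]
  [T]: (1)·1+(2)·0+(1)·-1+(-1)·-1+(-1)·2+(2)·-3 = -7
  [Θ]: (1)·0+(2)·1+(1)·0+(-1)·0+(-1)·-2+(2)·-1 = 2
⇒ T^-7 Θ^2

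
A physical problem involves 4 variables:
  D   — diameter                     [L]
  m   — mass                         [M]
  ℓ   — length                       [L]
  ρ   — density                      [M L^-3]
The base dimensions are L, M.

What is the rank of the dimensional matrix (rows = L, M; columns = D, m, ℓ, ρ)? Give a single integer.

Write exponents as rows L,M / cols D,m,ℓ,ρ:
  L: [ 1  0  1 -3]
  M: [ 0  1  0  1]
Echelon form has 2 nonzero rows (pivots: D,m)

2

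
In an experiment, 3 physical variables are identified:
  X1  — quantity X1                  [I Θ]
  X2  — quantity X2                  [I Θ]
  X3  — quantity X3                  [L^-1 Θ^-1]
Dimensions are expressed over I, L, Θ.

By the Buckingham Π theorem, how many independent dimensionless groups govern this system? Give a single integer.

Write exponents as rows I,L,Θ / cols X1,X2,X3:
  I: [ 1  1  0]
  L: [ 0  0 -1]
  Θ: [ 1  1 -1]
RREF → pivots at {X1,X3} ⇒ r = 2
Π count = n − r = 3 − 2 = 1

1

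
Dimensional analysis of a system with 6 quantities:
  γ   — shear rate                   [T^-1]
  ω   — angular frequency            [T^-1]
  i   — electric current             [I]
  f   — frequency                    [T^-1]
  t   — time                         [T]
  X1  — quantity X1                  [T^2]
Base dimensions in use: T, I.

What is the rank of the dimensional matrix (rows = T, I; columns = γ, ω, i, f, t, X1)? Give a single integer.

Write exponents as rows T,I / cols γ,ω,i,f,t,X1:
  T: [-1 -1  0 -1  1  2]
  I: [ 0  0  1  0  0  0]
RREF → pivots at {γ,i} ⇒ r = 2

2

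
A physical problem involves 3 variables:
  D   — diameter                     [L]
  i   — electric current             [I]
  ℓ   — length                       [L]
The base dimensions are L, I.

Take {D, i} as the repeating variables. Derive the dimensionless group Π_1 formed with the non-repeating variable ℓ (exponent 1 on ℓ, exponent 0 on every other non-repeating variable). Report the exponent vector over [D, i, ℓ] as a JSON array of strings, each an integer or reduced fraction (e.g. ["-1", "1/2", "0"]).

["-1", "0", "1"]

Dimensional matrix (L×I by D×i×ℓ):
  L: [ 1  0  1]
  I: [ 0  1  0]
RREF → pivots at {D,i} ⇒ r = 2
Pivot set = {D,i}, free = {ℓ}
RREF:
  r0: [   1    0    1]
  r1: [   0    1    0]
Fix exponent of ℓ at 1; solve each RREF row for its pivot's exponent:
  r0: exp(D) + (1)·1 = 0 ⇒ exp(D) = -1
  r1: exp(i) + (0)·1 = 0 ⇒ exp(i) = 0
Π_1 = D^-1 · ℓ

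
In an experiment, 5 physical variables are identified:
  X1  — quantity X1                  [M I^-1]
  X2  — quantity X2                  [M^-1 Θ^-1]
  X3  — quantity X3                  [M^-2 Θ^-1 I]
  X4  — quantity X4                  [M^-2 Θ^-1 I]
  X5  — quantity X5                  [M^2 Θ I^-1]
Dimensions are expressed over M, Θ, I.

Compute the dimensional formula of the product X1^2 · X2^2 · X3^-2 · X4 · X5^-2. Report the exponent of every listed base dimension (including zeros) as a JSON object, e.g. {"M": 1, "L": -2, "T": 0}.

Exponent matrix [M,Θ,I] × [X1,X2,X3,X4,X5]:
  M: [ 1 -1 -2 -2  2]
  Θ: [ 0 -1 -1 -1  1]
  I: [-1  0  1  1 -1]
  [M]: (2)·1+(2)·-1+(-2)·-2+(1)·-2+(-2)·2 = -2
  [Θ]: (2)·0+(2)·-1+(-2)·-1+(1)·-1+(-2)·1 = -3
  [I]: (2)·-1+(2)·0+(-2)·1+(1)·1+(-2)·-1 = -1
⇒ M^-2 Θ^-3 I^-1

{"M": -2, "Θ": -3, "I": -1}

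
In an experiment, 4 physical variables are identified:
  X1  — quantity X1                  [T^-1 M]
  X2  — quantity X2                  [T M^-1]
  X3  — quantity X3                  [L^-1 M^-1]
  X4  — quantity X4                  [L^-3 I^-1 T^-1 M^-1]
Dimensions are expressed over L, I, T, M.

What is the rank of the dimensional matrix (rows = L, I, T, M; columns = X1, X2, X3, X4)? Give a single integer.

Dimensional matrix (L×I×T×M by X1×X2×X3×X4):
  L: [ 0  0 -1 -3]
  I: [ 0  0  0 -1]
  T: [-1  1  0 -1]
  M: [ 1 -1 -1 -1]
RREF → pivots at {X1,X3,X4} ⇒ r = 3

3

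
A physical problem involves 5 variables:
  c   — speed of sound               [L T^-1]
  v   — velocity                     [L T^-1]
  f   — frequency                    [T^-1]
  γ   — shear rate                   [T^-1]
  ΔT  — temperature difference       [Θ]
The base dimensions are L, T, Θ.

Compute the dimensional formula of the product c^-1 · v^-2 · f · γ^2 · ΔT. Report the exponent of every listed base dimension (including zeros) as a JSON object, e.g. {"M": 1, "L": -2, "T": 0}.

{"L": -3, "T": 0, "Θ": 1}

Dimensional matrix (L×T×Θ by c×v×f×γ×ΔT):
  L: [ 1  1  0  0  0]
  T: [-1 -1 -1 -1  0]
  Θ: [ 0  0  0  0  1]
  [L]: (-1)·1+(-2)·1+(1)·0+(2)·0+(1)·0 = -3
  [T]: (-1)·-1+(-2)·-1+(1)·-1+(2)·-1+(1)·0 = 0
  [Θ]: (-1)·0+(-2)·0+(1)·0+(2)·0+(1)·1 = 1
⇒ L^-3 Θ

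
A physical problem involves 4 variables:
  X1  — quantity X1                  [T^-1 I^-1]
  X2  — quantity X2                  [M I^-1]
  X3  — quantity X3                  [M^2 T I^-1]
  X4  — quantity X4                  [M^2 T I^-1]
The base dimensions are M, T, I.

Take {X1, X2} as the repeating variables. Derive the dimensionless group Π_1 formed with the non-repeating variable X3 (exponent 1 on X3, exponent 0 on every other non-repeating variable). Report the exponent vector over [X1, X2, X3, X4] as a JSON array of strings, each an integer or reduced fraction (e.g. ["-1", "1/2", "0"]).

Write exponents as rows M,T,I / cols X1,X2,X3,X4:
  M: [ 0  1  2  2]
  T: [-1  0  1  1]
  I: [-1 -1 -1 -1]
Echelon form has 2 nonzero rows (pivots: X1,X2)
Pivot set = {X1,X2}, free = {X3,X4}
RREF:
  r0: [   1    0   -1   -1]
  r1: [   0    1    2    2]
  r2: [   0    0    0    0]
Fix exponent of X3 at 1, X4 at 0; solve each RREF row for its pivot's exponent:
  r0: exp(X1) + (-1)·1 = 0 ⇒ exp(X1) = 1
  r1: exp(X2) + (2)·1 = 0 ⇒ exp(X2) = -2
Π_1 = X1 · X2^-2 · X3

["1", "-2", "1", "0"]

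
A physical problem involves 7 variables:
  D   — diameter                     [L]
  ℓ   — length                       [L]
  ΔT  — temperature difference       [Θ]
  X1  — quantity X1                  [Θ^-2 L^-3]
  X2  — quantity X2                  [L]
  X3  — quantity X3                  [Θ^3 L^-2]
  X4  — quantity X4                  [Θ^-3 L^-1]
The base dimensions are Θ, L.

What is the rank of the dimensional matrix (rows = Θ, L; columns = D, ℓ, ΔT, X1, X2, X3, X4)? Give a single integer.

Write exponents as rows Θ,L / cols D,ℓ,ΔT,X1,X2,X3,X4:
  Θ: [ 0  0  1 -2  0  3 -3]
  L: [ 1  1  0 -3  1 -2 -1]
Row reduction gives pivot columns D,ΔT; rank = 2

2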